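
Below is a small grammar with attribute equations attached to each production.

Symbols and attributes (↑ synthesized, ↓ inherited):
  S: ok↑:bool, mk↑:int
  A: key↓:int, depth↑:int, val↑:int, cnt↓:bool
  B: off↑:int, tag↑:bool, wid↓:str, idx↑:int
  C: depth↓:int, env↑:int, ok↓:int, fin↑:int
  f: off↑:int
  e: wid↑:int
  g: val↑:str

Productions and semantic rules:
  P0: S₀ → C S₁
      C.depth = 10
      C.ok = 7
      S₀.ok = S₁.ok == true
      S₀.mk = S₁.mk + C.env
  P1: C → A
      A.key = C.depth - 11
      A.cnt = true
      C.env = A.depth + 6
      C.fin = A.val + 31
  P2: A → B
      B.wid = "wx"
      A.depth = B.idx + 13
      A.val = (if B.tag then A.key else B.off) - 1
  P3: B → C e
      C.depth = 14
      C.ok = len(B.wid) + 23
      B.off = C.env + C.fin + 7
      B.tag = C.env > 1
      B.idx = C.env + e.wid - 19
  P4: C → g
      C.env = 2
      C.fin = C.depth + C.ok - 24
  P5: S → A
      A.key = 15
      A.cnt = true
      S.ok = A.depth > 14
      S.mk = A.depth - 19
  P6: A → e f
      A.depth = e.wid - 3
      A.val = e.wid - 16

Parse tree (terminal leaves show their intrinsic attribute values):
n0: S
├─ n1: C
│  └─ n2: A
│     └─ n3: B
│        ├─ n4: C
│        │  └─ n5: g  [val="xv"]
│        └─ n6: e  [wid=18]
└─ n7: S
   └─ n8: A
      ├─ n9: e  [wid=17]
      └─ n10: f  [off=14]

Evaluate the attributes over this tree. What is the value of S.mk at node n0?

15

1. n1.depth = 10  [10]
2. n1.ok = 7  [7]
3. n2.key = -1  [C.depth - 11]
4. n2.cnt = true  [true]
5. n3.wid = "wx"  ["wx"]
6. n4.depth = 14  [14]
7. n4.ok = 25  [len(B.wid) + 23]
8. n5.val = "xv"  [terminal]
9. n4.env = 2  [2]
10. n4.fin = 15  [C.depth + C.ok - 24]
11. n6.wid = 18  [terminal]
12. n3.off = 24  [C.env + C.fin + 7]
13. n3.tag = true  [C.env > 1]
14. n3.idx = 1  [C.env + e.wid - 19]
15. n2.depth = 14  [B.idx + 13]
16. n2.val = -2  [(if B.tag then A.key else B.off) - 1]
17. n1.env = 20  [A.depth + 6]
18. n1.fin = 29  [A.val + 31]
19. n8.key = 15  [15]
20. n8.cnt = true  [true]
21. n9.wid = 17  [terminal]
22. n10.off = 14  [terminal]
23. n8.depth = 14  [e.wid - 3]
24. n8.val = 1  [e.wid - 16]
25. n7.ok = false  [A.depth > 14]
26. n7.mk = -5  [A.depth - 19]
27. n0.ok = false  [S₁.ok == true]
28. n0.mk = 15  [S₁.mk + C.env]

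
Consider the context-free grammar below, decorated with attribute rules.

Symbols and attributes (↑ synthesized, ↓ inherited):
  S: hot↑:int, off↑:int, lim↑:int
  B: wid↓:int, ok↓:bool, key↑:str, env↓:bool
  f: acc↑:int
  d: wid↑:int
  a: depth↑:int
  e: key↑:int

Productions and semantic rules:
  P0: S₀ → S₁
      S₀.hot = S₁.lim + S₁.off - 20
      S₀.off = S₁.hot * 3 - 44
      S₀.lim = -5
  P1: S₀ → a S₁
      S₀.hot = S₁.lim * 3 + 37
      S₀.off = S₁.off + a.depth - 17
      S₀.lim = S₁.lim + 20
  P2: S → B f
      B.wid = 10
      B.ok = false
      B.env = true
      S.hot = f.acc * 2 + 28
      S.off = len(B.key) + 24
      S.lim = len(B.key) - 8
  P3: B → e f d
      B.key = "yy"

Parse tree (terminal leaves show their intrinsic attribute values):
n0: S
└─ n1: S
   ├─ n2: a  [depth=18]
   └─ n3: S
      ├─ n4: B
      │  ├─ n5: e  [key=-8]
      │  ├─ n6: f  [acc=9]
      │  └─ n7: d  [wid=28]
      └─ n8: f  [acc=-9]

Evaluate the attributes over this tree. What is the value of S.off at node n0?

13

1. n2.depth = 18  [terminal]
2. n4.wid = 10  [10]
3. n4.ok = false  [false]
4. n4.env = true  [true]
5. n5.key = -8  [terminal]
6. n6.acc = 9  [terminal]
7. n7.wid = 28  [terminal]
8. n4.key = "yy"  ["yy"]
9. n8.acc = -9  [terminal]
10. n3.hot = 10  [f.acc * 2 + 28]
11. n3.off = 26  [len(B.key) + 24]
12. n3.lim = -6  [len(B.key) - 8]
13. n1.hot = 19  [S₁.lim * 3 + 37]
14. n1.off = 27  [S₁.off + a.depth - 17]
15. n1.lim = 14  [S₁.lim + 20]
16. n0.hot = 21  [S₁.lim + S₁.off - 20]
17. n0.off = 13  [S₁.hot * 3 - 44]
18. n0.lim = -5  [-5]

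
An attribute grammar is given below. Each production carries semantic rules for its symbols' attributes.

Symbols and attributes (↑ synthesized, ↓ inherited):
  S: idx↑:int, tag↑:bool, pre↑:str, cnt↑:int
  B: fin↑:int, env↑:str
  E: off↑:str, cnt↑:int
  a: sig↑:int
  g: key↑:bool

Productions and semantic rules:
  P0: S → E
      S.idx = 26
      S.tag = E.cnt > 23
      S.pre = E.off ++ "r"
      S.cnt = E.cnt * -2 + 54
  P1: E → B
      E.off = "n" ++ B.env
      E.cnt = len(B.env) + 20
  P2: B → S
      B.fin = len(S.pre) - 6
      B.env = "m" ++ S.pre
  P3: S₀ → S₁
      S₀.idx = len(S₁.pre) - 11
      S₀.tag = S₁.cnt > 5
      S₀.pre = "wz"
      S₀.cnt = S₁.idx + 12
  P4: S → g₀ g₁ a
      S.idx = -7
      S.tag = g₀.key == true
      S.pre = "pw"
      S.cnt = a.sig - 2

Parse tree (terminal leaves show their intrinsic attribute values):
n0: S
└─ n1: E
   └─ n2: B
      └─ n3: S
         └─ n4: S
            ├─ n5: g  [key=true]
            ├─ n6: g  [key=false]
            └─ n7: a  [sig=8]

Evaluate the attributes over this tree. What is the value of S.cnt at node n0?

8

1. n5.key = true  [terminal]
2. n6.key = false  [terminal]
3. n7.sig = 8  [terminal]
4. n4.idx = -7  [-7]
5. n4.tag = true  [g₀.key == true]
6. n4.pre = "pw"  ["pw"]
7. n4.cnt = 6  [a.sig - 2]
8. n3.idx = -9  [len(S₁.pre) - 11]
9. n3.tag = true  [S₁.cnt > 5]
10. n3.pre = "wz"  ["wz"]
11. n3.cnt = 5  [S₁.idx + 12]
12. n2.fin = -4  [len(S.pre) - 6]
13. n2.env = "mwz"  ["m" ++ S.pre]
14. n1.off = "nmwz"  ["n" ++ B.env]
15. n1.cnt = 23  [len(B.env) + 20]
16. n0.idx = 26  [26]
17. n0.tag = false  [E.cnt > 23]
18. n0.pre = "nmwzr"  [E.off ++ "r"]
19. n0.cnt = 8  [E.cnt * -2 + 54]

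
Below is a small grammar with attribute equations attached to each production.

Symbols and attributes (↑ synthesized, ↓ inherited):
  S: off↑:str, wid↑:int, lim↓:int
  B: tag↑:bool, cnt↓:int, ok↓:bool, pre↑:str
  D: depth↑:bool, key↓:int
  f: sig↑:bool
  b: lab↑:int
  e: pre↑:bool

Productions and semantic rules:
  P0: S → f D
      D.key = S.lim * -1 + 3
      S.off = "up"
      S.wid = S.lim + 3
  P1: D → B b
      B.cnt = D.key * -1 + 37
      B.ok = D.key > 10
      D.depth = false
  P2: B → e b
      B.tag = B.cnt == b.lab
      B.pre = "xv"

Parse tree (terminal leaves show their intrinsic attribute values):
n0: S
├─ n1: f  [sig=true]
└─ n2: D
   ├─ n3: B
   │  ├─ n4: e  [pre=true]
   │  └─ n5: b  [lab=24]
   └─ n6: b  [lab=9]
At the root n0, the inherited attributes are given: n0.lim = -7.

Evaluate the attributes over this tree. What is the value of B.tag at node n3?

false

1. n0.lim = -7  [given at root]
2. n1.sig = true  [terminal]
3. n2.key = 10  [S.lim * -1 + 3]
4. n3.cnt = 27  [D.key * -1 + 37]
5. n3.ok = false  [D.key > 10]
6. n4.pre = true  [terminal]
7. n5.lab = 24  [terminal]
8. n3.tag = false  [B.cnt == b.lab]
9. n3.pre = "xv"  ["xv"]
10. n6.lab = 9  [terminal]
11. n2.depth = false  [false]
12. n0.off = "up"  ["up"]
13. n0.wid = -4  [S.lim + 3]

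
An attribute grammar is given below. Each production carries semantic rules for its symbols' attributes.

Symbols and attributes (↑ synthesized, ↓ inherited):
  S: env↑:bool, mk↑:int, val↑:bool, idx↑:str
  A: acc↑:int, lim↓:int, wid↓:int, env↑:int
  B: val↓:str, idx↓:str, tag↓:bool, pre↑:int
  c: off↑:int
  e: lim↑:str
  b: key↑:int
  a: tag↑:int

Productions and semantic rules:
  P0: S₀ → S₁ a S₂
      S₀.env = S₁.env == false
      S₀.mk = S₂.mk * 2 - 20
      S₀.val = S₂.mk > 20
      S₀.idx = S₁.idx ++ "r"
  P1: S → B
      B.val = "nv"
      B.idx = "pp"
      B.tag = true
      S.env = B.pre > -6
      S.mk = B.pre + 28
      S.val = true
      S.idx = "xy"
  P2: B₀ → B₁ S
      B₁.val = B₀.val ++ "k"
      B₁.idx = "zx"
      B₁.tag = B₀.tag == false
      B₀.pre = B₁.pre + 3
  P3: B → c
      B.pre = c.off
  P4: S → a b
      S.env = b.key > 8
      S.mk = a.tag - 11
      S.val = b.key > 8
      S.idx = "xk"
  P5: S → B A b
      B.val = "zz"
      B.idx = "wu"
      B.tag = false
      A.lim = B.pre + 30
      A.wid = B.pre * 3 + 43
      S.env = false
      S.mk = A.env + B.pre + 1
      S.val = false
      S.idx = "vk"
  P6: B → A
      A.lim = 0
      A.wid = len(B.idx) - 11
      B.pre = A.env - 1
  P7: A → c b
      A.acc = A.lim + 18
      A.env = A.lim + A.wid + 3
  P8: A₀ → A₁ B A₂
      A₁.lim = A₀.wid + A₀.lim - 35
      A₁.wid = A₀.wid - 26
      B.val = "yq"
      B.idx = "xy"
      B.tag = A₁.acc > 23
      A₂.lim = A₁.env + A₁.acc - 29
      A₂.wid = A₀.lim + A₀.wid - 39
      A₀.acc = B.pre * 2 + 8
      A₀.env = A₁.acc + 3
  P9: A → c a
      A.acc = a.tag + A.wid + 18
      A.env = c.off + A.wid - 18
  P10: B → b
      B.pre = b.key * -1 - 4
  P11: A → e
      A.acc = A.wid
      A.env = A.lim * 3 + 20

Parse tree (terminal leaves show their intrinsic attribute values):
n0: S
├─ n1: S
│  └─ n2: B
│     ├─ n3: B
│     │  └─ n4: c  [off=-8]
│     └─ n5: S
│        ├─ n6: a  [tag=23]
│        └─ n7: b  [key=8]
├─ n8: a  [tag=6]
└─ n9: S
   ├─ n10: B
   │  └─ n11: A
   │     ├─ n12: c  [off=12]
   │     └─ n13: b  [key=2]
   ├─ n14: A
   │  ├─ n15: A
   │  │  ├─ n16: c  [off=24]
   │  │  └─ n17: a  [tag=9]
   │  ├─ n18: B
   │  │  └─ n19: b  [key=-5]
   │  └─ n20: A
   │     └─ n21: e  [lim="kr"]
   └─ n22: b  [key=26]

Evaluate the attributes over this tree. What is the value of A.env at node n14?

1. n2.val = "nv"  ["nv"]
2. n2.idx = "pp"  ["pp"]
3. n2.tag = true  [true]
4. n3.val = "nvk"  [B₀.val ++ "k"]
5. n3.idx = "zx"  ["zx"]
6. n3.tag = false  [B₀.tag == false]
7. n4.off = -8  [terminal]
8. n3.pre = -8  [c.off]
9. n6.tag = 23  [terminal]
10. n7.key = 8  [terminal]
11. n5.env = false  [b.key > 8]
12. n5.mk = 12  [a.tag - 11]
13. n5.val = false  [b.key > 8]
14. n5.idx = "xk"  ["xk"]
15. n2.pre = -5  [B₁.pre + 3]
16. n1.env = true  [B.pre > -6]
17. n1.mk = 23  [B.pre + 28]
18. n1.val = true  [true]
19. n1.idx = "xy"  ["xy"]
20. n8.tag = 6  [terminal]
21. n10.val = "zz"  ["zz"]
22. n10.idx = "wu"  ["wu"]
23. n10.tag = false  [false]
24. n11.lim = 0  [0]
25. n11.wid = -9  [len(B.idx) - 11]
26. n12.off = 12  [terminal]
27. n13.key = 2  [terminal]
28. n11.acc = 18  [A.lim + 18]
29. n11.env = -6  [A.lim + A.wid + 3]
30. n10.pre = -7  [A.env - 1]
31. n14.lim = 23  [B.pre + 30]
32. n14.wid = 22  [B.pre * 3 + 43]
33. n15.lim = 10  [A₀.wid + A₀.lim - 35]
34. n15.wid = -4  [A₀.wid - 26]
35. n16.off = 24  [terminal]
36. n17.tag = 9  [terminal]
37. n15.acc = 23  [a.tag + A.wid + 18]
38. n15.env = 2  [c.off + A.wid - 18]
39. n18.val = "yq"  ["yq"]
40. n18.idx = "xy"  ["xy"]
41. n18.tag = false  [A₁.acc > 23]
42. n19.key = -5  [terminal]
43. n18.pre = 1  [b.key * -1 - 4]
44. n20.lim = -4  [A₁.env + A₁.acc - 29]
45. n20.wid = 6  [A₀.lim + A₀.wid - 39]
46. n21.lim = "kr"  [terminal]
47. n20.acc = 6  [A.wid]
48. n20.env = 8  [A.lim * 3 + 20]
49. n14.acc = 10  [B.pre * 2 + 8]
50. n14.env = 26  [A₁.acc + 3]
51. n22.key = 26  [terminal]
52. n9.env = false  [false]
53. n9.mk = 20  [A.env + B.pre + 1]
54. n9.val = false  [false]
55. n9.idx = "vk"  ["vk"]
56. n0.env = false  [S₁.env == false]
57. n0.mk = 20  [S₂.mk * 2 - 20]
58. n0.val = false  [S₂.mk > 20]
59. n0.idx = "xyr"  [S₁.idx ++ "r"]

26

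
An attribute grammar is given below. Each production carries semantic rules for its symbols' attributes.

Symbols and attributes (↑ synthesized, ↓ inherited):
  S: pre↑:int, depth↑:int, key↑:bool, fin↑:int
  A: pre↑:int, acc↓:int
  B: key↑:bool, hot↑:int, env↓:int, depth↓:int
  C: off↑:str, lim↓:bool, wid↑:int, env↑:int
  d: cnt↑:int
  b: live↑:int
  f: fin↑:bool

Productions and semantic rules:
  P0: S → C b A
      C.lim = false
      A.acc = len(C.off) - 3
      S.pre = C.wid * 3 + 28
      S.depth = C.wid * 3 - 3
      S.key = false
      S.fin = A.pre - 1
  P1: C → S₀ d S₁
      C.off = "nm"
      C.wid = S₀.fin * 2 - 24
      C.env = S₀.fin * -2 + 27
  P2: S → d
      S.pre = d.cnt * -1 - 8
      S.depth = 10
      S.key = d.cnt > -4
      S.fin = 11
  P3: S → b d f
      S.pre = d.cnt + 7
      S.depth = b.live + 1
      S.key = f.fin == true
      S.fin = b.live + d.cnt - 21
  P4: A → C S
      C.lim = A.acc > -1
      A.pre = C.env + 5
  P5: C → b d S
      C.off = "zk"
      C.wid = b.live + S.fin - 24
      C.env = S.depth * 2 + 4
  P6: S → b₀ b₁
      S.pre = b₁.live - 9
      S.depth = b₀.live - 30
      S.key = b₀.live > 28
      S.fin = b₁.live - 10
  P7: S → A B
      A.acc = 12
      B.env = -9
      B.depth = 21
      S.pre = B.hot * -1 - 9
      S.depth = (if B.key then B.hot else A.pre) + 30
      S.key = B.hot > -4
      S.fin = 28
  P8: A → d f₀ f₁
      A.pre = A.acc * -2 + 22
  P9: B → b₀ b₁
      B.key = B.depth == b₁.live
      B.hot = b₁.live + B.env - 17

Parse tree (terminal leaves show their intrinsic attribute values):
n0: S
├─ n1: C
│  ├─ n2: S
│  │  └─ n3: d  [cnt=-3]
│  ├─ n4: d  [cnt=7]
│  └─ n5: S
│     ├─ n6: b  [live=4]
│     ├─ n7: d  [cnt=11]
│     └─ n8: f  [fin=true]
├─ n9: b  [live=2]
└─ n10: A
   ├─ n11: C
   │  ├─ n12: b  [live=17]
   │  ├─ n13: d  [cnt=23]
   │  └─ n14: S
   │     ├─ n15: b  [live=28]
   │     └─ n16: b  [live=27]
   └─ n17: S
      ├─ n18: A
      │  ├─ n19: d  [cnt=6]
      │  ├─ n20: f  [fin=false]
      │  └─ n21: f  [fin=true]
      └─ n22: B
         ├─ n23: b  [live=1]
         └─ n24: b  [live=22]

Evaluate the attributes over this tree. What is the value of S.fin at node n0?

1. n1.lim = false  [false]
2. n3.cnt = -3  [terminal]
3. n2.pre = -5  [d.cnt * -1 - 8]
4. n2.depth = 10  [10]
5. n2.key = true  [d.cnt > -4]
6. n2.fin = 11  [11]
7. n4.cnt = 7  [terminal]
8. n6.live = 4  [terminal]
9. n7.cnt = 11  [terminal]
10. n8.fin = true  [terminal]
11. n5.pre = 18  [d.cnt + 7]
12. n5.depth = 5  [b.live + 1]
13. n5.key = true  [f.fin == true]
14. n5.fin = -6  [b.live + d.cnt - 21]
15. n1.off = "nm"  ["nm"]
16. n1.wid = -2  [S₀.fin * 2 - 24]
17. n1.env = 5  [S₀.fin * -2 + 27]
18. n9.live = 2  [terminal]
19. n10.acc = -1  [len(C.off) - 3]
20. n11.lim = false  [A.acc > -1]
21. n12.live = 17  [terminal]
22. n13.cnt = 23  [terminal]
23. n15.live = 28  [terminal]
24. n16.live = 27  [terminal]
25. n14.pre = 18  [b₁.live - 9]
26. n14.depth = -2  [b₀.live - 30]
27. n14.key = false  [b₀.live > 28]
28. n14.fin = 17  [b₁.live - 10]
29. n11.off = "zk"  ["zk"]
30. n11.wid = 10  [b.live + S.fin - 24]
31. n11.env = 0  [S.depth * 2 + 4]
32. n18.acc = 12  [12]
33. n19.cnt = 6  [terminal]
34. n20.fin = false  [terminal]
35. n21.fin = true  [terminal]
36. n18.pre = -2  [A.acc * -2 + 22]
37. n22.env = -9  [-9]
38. n22.depth = 21  [21]
39. n23.live = 1  [terminal]
40. n24.live = 22  [terminal]
41. n22.key = false  [B.depth == b₁.live]
42. n22.hot = -4  [b₁.live + B.env - 17]
43. n17.pre = -5  [B.hot * -1 - 9]
44. n17.depth = 28  [(if B.key then B.hot else A.pre) + 30]
45. n17.key = false  [B.hot > -4]
46. n17.fin = 28  [28]
47. n10.pre = 5  [C.env + 5]
48. n0.pre = 22  [C.wid * 3 + 28]
49. n0.depth = -9  [C.wid * 3 - 3]
50. n0.key = false  [false]
51. n0.fin = 4  [A.pre - 1]

4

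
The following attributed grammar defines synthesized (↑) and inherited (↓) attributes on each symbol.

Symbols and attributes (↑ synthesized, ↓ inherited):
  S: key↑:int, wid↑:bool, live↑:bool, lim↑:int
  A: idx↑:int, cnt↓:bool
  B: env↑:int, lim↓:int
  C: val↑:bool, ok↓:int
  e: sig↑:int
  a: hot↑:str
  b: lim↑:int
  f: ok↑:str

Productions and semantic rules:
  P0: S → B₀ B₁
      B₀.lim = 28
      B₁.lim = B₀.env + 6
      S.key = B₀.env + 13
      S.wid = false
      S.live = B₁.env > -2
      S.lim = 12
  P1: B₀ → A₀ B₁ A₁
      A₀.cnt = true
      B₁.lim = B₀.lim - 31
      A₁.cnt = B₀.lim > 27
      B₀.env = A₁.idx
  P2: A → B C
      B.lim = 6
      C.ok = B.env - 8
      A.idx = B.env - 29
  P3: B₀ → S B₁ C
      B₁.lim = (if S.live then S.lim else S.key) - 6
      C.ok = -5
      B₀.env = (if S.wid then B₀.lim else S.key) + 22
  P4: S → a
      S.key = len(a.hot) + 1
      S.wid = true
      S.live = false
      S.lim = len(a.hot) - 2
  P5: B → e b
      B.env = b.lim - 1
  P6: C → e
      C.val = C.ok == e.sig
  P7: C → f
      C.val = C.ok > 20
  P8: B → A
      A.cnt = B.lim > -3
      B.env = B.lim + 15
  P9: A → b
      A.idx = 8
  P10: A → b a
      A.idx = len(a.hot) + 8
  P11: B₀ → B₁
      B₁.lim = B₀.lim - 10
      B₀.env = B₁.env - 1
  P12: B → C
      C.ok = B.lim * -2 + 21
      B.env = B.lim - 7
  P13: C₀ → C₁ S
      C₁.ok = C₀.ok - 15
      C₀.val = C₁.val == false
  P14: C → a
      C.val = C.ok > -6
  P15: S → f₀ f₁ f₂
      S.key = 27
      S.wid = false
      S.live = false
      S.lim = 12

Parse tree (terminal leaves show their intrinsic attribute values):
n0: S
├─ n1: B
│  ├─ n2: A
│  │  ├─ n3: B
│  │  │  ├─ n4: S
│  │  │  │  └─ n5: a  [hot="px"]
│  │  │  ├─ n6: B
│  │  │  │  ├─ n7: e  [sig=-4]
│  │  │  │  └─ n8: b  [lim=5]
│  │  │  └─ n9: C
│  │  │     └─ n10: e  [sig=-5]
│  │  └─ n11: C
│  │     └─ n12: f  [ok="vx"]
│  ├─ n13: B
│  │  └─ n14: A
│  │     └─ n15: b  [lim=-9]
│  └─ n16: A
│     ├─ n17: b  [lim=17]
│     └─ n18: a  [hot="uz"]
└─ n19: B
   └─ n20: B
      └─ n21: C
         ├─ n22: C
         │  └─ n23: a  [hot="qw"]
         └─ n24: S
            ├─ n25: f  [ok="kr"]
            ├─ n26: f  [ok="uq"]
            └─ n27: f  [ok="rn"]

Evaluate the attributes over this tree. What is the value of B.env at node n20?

1. n1.lim = 28  [28]
2. n2.cnt = true  [true]
3. n3.lim = 6  [6]
4. n5.hot = "px"  [terminal]
5. n4.key = 3  [len(a.hot) + 1]
6. n4.wid = true  [true]
7. n4.live = false  [false]
8. n4.lim = 0  [len(a.hot) - 2]
9. n6.lim = -3  [(if S.live then S.lim else S.key) - 6]
10. n7.sig = -4  [terminal]
11. n8.lim = 5  [terminal]
12. n6.env = 4  [b.lim - 1]
13. n9.ok = -5  [-5]
14. n10.sig = -5  [terminal]
15. n9.val = true  [C.ok == e.sig]
16. n3.env = 28  [(if S.wid then B₀.lim else S.key) + 22]
17. n11.ok = 20  [B.env - 8]
18. n12.ok = "vx"  [terminal]
19. n11.val = false  [C.ok > 20]
20. n2.idx = -1  [B.env - 29]
21. n13.lim = -3  [B₀.lim - 31]
22. n14.cnt = false  [B.lim > -3]
23. n15.lim = -9  [terminal]
24. n14.idx = 8  [8]
25. n13.env = 12  [B.lim + 15]
26. n16.cnt = true  [B₀.lim > 27]
27. n17.lim = 17  [terminal]
28. n18.hot = "uz"  [terminal]
29. n16.idx = 10  [len(a.hot) + 8]
30. n1.env = 10  [A₁.idx]
31. n19.lim = 16  [B₀.env + 6]
32. n20.lim = 6  [B₀.lim - 10]
33. n21.ok = 9  [B.lim * -2 + 21]
34. n22.ok = -6  [C₀.ok - 15]
35. n23.hot = "qw"  [terminal]
36. n22.val = false  [C.ok > -6]
37. n25.ok = "kr"  [terminal]
38. n26.ok = "uq"  [terminal]
39. n27.ok = "rn"  [terminal]
40. n24.key = 27  [27]
41. n24.wid = false  [false]
42. n24.live = false  [false]
43. n24.lim = 12  [12]
44. n21.val = true  [C₁.val == false]
45. n20.env = -1  [B.lim - 7]
46. n19.env = -2  [B₁.env - 1]
47. n0.key = 23  [B₀.env + 13]
48. n0.wid = false  [false]
49. n0.live = false  [B₁.env > -2]
50. n0.lim = 12  [12]

-1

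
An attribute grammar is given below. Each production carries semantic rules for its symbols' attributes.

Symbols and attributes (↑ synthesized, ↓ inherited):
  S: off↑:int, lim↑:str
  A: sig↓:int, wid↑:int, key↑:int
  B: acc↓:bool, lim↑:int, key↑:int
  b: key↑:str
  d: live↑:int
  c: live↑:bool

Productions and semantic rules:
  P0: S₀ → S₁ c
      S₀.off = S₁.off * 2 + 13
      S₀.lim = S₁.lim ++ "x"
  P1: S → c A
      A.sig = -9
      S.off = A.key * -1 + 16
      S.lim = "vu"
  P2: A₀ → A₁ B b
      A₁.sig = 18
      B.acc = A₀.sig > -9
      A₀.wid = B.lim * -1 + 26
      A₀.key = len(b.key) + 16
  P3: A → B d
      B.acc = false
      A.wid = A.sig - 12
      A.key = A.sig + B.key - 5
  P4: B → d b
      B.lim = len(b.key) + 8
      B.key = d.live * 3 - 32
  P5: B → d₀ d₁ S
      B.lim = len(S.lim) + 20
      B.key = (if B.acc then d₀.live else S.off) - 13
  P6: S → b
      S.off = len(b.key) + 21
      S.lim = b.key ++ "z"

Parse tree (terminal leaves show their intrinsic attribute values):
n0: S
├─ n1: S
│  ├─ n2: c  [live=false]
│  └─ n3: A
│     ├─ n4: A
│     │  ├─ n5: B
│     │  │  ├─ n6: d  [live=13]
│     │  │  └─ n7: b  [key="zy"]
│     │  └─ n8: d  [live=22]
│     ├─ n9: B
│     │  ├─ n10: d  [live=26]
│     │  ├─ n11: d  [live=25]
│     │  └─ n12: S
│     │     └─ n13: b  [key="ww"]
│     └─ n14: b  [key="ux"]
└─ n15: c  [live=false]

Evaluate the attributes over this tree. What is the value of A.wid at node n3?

1. n2.live = false  [terminal]
2. n3.sig = -9  [-9]
3. n4.sig = 18  [18]
4. n5.acc = false  [false]
5. n6.live = 13  [terminal]
6. n7.key = "zy"  [terminal]
7. n5.lim = 10  [len(b.key) + 8]
8. n5.key = 7  [d.live * 3 - 32]
9. n8.live = 22  [terminal]
10. n4.wid = 6  [A.sig - 12]
11. n4.key = 20  [A.sig + B.key - 5]
12. n9.acc = false  [A₀.sig > -9]
13. n10.live = 26  [terminal]
14. n11.live = 25  [terminal]
15. n13.key = "ww"  [terminal]
16. n12.off = 23  [len(b.key) + 21]
17. n12.lim = "wwz"  [b.key ++ "z"]
18. n9.lim = 23  [len(S.lim) + 20]
19. n9.key = 10  [(if B.acc then d₀.live else S.off) - 13]
20. n14.key = "ux"  [terminal]
21. n3.wid = 3  [B.lim * -1 + 26]
22. n3.key = 18  [len(b.key) + 16]
23. n1.off = -2  [A.key * -1 + 16]
24. n1.lim = "vu"  ["vu"]
25. n15.live = false  [terminal]
26. n0.off = 9  [S₁.off * 2 + 13]
27. n0.lim = "vux"  [S₁.lim ++ "x"]

3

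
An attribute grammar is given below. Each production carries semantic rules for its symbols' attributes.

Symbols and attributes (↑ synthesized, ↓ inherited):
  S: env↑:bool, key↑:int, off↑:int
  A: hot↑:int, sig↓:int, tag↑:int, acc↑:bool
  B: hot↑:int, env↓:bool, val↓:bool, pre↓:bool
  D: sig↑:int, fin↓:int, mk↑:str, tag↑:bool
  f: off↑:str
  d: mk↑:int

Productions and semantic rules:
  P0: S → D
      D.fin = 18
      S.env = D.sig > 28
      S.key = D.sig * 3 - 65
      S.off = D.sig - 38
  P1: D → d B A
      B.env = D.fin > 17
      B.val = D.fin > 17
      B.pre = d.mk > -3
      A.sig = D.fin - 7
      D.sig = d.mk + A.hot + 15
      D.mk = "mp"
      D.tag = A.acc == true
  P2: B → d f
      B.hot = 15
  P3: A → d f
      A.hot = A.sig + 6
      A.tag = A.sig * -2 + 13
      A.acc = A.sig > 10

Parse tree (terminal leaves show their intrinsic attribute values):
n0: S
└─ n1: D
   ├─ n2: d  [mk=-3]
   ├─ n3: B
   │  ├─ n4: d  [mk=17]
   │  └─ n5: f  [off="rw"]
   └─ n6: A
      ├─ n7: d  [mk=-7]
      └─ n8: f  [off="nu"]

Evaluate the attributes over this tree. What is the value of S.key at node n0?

1. n1.fin = 18  [18]
2. n2.mk = -3  [terminal]
3. n3.env = true  [D.fin > 17]
4. n3.val = true  [D.fin > 17]
5. n3.pre = false  [d.mk > -3]
6. n4.mk = 17  [terminal]
7. n5.off = "rw"  [terminal]
8. n3.hot = 15  [15]
9. n6.sig = 11  [D.fin - 7]
10. n7.mk = -7  [terminal]
11. n8.off = "nu"  [terminal]
12. n6.hot = 17  [A.sig + 6]
13. n6.tag = -9  [A.sig * -2 + 13]
14. n6.acc = true  [A.sig > 10]
15. n1.sig = 29  [d.mk + A.hot + 15]
16. n1.mk = "mp"  ["mp"]
17. n1.tag = true  [A.acc == true]
18. n0.env = true  [D.sig > 28]
19. n0.key = 22  [D.sig * 3 - 65]
20. n0.off = -9  [D.sig - 38]

22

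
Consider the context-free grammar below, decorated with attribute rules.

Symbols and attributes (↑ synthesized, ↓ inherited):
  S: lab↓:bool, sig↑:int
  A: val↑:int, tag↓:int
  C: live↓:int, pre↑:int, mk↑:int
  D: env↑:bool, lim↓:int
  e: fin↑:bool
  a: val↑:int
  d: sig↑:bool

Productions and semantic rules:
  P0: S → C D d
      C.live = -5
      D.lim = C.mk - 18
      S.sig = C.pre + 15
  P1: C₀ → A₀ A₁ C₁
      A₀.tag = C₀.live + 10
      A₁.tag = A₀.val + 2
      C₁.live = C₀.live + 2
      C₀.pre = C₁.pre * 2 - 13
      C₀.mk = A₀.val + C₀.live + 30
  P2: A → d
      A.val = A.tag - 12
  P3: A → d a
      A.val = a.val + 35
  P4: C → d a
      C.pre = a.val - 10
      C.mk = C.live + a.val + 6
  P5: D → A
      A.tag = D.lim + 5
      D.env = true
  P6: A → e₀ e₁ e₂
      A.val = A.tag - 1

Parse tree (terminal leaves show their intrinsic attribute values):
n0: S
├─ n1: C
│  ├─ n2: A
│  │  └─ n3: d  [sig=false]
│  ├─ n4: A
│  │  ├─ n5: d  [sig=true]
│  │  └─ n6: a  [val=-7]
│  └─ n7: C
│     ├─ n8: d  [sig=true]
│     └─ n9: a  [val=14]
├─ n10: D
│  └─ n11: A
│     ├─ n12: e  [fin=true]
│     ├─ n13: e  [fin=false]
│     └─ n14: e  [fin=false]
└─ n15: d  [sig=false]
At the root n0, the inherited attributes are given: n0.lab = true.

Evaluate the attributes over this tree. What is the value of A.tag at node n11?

1. n0.lab = true  [given at root]
2. n1.live = -5  [-5]
3. n2.tag = 5  [C₀.live + 10]
4. n3.sig = false  [terminal]
5. n2.val = -7  [A.tag - 12]
6. n4.tag = -5  [A₀.val + 2]
7. n5.sig = true  [terminal]
8. n6.val = -7  [terminal]
9. n4.val = 28  [a.val + 35]
10. n7.live = -3  [C₀.live + 2]
11. n8.sig = true  [terminal]
12. n9.val = 14  [terminal]
13. n7.pre = 4  [a.val - 10]
14. n7.mk = 17  [C.live + a.val + 6]
15. n1.pre = -5  [C₁.pre * 2 - 13]
16. n1.mk = 18  [A₀.val + C₀.live + 30]
17. n10.lim = 0  [C.mk - 18]
18. n11.tag = 5  [D.lim + 5]
19. n12.fin = true  [terminal]
20. n13.fin = false  [terminal]
21. n14.fin = false  [terminal]
22. n11.val = 4  [A.tag - 1]
23. n10.env = true  [true]
24. n15.sig = false  [terminal]
25. n0.sig = 10  [C.pre + 15]

5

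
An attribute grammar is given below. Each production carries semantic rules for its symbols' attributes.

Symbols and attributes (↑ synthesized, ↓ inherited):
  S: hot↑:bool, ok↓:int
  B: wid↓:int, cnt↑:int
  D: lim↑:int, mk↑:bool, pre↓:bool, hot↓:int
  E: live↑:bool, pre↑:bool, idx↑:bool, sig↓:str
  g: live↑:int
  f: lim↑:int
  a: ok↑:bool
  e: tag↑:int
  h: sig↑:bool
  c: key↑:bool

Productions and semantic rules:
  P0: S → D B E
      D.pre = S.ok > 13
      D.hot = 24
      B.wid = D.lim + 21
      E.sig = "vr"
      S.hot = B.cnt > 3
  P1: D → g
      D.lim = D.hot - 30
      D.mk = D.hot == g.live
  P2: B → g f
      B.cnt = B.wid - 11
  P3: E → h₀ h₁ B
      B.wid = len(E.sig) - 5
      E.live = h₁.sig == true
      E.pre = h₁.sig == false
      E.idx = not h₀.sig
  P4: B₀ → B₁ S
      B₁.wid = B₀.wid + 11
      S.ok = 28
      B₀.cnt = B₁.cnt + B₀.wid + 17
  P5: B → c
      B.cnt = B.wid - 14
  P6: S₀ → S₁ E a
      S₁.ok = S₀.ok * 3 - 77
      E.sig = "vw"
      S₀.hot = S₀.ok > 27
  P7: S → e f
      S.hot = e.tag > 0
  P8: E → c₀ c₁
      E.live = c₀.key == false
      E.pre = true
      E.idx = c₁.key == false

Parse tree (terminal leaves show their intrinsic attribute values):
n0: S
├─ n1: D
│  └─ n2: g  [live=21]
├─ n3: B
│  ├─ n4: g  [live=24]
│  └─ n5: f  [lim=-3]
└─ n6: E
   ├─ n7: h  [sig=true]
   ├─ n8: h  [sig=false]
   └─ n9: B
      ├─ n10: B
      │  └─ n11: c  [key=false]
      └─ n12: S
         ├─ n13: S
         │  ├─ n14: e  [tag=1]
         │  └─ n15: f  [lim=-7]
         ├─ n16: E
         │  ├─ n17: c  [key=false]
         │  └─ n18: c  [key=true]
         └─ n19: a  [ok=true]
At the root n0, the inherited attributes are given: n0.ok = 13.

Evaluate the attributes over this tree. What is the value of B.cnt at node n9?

8

1. n0.ok = 13  [given at root]
2. n1.pre = false  [S.ok > 13]
3. n1.hot = 24  [24]
4. n2.live = 21  [terminal]
5. n1.lim = -6  [D.hot - 30]
6. n1.mk = false  [D.hot == g.live]
7. n3.wid = 15  [D.lim + 21]
8. n4.live = 24  [terminal]
9. n5.lim = -3  [terminal]
10. n3.cnt = 4  [B.wid - 11]
11. n6.sig = "vr"  ["vr"]
12. n7.sig = true  [terminal]
13. n8.sig = false  [terminal]
14. n9.wid = -3  [len(E.sig) - 5]
15. n10.wid = 8  [B₀.wid + 11]
16. n11.key = false  [terminal]
17. n10.cnt = -6  [B.wid - 14]
18. n12.ok = 28  [28]
19. n13.ok = 7  [S₀.ok * 3 - 77]
20. n14.tag = 1  [terminal]
21. n15.lim = -7  [terminal]
22. n13.hot = true  [e.tag > 0]
23. n16.sig = "vw"  ["vw"]
24. n17.key = false  [terminal]
25. n18.key = true  [terminal]
26. n16.live = true  [c₀.key == false]
27. n16.pre = true  [true]
28. n16.idx = false  [c₁.key == false]
29. n19.ok = true  [terminal]
30. n12.hot = true  [S₀.ok > 27]
31. n9.cnt = 8  [B₁.cnt + B₀.wid + 17]
32. n6.live = false  [h₁.sig == true]
33. n6.pre = true  [h₁.sig == false]
34. n6.idx = false  [not h₀.sig]
35. n0.hot = true  [B.cnt > 3]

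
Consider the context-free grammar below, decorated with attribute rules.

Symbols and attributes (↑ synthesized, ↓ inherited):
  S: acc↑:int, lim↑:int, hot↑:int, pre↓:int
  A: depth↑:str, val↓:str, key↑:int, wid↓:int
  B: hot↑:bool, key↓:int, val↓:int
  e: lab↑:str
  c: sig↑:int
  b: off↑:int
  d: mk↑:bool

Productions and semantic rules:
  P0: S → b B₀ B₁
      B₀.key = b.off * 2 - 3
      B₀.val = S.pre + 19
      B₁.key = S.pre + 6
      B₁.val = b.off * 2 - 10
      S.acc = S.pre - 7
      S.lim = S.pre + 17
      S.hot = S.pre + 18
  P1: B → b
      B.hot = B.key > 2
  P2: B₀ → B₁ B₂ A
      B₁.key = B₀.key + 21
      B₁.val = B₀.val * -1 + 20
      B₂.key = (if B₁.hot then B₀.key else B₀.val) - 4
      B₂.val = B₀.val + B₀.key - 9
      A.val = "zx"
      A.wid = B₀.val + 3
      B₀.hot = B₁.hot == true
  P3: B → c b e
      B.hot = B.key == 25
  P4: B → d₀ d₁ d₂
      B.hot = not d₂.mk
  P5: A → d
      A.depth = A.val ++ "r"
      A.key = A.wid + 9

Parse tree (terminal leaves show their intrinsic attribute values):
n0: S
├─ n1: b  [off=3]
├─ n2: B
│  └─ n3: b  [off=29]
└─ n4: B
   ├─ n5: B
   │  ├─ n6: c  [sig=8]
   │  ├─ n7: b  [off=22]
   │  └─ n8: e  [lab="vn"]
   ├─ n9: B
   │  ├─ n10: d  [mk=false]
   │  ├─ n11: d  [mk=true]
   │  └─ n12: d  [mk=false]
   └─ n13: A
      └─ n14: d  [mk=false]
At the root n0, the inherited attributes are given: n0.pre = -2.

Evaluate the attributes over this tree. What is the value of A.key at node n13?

1. n0.pre = -2  [given at root]
2. n1.off = 3  [terminal]
3. n2.key = 3  [b.off * 2 - 3]
4. n2.val = 17  [S.pre + 19]
5. n3.off = 29  [terminal]
6. n2.hot = true  [B.key > 2]
7. n4.key = 4  [S.pre + 6]
8. n4.val = -4  [b.off * 2 - 10]
9. n5.key = 25  [B₀.key + 21]
10. n5.val = 24  [B₀.val * -1 + 20]
11. n6.sig = 8  [terminal]
12. n7.off = 22  [terminal]
13. n8.lab = "vn"  [terminal]
14. n5.hot = true  [B.key == 25]
15. n9.key = 0  [(if B₁.hot then B₀.key else B₀.val) - 4]
16. n9.val = -9  [B₀.val + B₀.key - 9]
17. n10.mk = false  [terminal]
18. n11.mk = true  [terminal]
19. n12.mk = false  [terminal]
20. n9.hot = true  [not d₂.mk]
21. n13.val = "zx"  ["zx"]
22. n13.wid = -1  [B₀.val + 3]
23. n14.mk = false  [terminal]
24. n13.depth = "zxr"  [A.val ++ "r"]
25. n13.key = 8  [A.wid + 9]
26. n4.hot = true  [B₁.hot == true]
27. n0.acc = -9  [S.pre - 7]
28. n0.lim = 15  [S.pre + 17]
29. n0.hot = 16  [S.pre + 18]

8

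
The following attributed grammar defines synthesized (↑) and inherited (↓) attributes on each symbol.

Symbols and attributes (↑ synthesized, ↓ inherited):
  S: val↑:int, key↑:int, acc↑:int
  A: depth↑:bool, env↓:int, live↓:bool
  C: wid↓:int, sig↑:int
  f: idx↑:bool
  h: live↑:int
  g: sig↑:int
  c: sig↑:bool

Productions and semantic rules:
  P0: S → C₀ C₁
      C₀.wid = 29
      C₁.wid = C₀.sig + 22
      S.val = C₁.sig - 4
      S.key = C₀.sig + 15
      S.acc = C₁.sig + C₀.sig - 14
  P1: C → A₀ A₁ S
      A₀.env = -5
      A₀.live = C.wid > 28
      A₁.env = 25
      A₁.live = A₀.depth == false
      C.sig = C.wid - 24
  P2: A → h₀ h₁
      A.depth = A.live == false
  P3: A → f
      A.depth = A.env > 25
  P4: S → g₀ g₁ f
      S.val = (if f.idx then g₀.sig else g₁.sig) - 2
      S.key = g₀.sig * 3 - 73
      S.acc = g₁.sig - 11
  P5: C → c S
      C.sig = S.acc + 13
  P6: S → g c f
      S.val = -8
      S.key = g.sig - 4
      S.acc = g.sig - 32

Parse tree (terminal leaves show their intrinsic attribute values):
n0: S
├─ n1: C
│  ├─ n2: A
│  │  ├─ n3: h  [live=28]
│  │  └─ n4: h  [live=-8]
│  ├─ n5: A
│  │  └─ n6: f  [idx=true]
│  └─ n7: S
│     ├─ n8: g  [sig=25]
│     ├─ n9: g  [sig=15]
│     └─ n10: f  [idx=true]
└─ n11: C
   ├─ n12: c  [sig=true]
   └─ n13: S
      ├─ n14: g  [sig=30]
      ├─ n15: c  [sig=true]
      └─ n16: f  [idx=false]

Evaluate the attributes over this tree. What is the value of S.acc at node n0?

1. n1.wid = 29  [29]
2. n2.env = -5  [-5]
3. n2.live = true  [C.wid > 28]
4. n3.live = 28  [terminal]
5. n4.live = -8  [terminal]
6. n2.depth = false  [A.live == false]
7. n5.env = 25  [25]
8. n5.live = true  [A₀.depth == false]
9. n6.idx = true  [terminal]
10. n5.depth = false  [A.env > 25]
11. n8.sig = 25  [terminal]
12. n9.sig = 15  [terminal]
13. n10.idx = true  [terminal]
14. n7.val = 23  [(if f.idx then g₀.sig else g₁.sig) - 2]
15. n7.key = 2  [g₀.sig * 3 - 73]
16. n7.acc = 4  [g₁.sig - 11]
17. n1.sig = 5  [C.wid - 24]
18. n11.wid = 27  [C₀.sig + 22]
19. n12.sig = true  [terminal]
20. n14.sig = 30  [terminal]
21. n15.sig = true  [terminal]
22. n16.idx = false  [terminal]
23. n13.val = -8  [-8]
24. n13.key = 26  [g.sig - 4]
25. n13.acc = -2  [g.sig - 32]
26. n11.sig = 11  [S.acc + 13]
27. n0.val = 7  [C₁.sig - 4]
28. n0.key = 20  [C₀.sig + 15]
29. n0.acc = 2  [C₁.sig + C₀.sig - 14]

2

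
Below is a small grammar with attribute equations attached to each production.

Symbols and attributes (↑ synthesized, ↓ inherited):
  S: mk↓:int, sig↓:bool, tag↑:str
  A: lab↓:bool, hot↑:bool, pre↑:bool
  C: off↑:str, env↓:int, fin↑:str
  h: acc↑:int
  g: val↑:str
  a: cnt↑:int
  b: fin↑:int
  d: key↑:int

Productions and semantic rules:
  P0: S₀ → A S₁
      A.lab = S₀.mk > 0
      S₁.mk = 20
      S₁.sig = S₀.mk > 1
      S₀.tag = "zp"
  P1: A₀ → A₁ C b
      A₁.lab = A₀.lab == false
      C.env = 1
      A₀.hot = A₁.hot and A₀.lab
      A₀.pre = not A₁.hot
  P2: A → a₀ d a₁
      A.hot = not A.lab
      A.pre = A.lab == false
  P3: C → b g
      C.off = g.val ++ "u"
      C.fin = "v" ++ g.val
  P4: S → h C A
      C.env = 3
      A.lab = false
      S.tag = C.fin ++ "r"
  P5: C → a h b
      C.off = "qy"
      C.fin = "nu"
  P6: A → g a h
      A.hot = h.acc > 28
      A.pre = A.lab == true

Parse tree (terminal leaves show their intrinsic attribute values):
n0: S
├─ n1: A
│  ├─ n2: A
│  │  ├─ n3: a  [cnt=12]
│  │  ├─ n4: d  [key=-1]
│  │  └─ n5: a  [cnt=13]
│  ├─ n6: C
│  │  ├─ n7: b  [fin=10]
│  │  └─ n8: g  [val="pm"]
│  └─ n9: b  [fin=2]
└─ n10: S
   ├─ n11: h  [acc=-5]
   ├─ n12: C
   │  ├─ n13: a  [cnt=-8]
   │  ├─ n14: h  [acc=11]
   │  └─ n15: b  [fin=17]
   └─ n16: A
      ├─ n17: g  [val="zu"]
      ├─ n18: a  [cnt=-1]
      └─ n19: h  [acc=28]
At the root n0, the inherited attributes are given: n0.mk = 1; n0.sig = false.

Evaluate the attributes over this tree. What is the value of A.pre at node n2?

1. n0.mk = 1  [given at root]
2. n0.sig = false  [given at root]
3. n1.lab = true  [S₀.mk > 0]
4. n2.lab = false  [A₀.lab == false]
5. n3.cnt = 12  [terminal]
6. n4.key = -1  [terminal]
7. n5.cnt = 13  [terminal]
8. n2.hot = true  [not A.lab]
9. n2.pre = true  [A.lab == false]
10. n6.env = 1  [1]
11. n7.fin = 10  [terminal]
12. n8.val = "pm"  [terminal]
13. n6.off = "pmu"  [g.val ++ "u"]
14. n6.fin = "vpm"  ["v" ++ g.val]
15. n9.fin = 2  [terminal]
16. n1.hot = true  [A₁.hot and A₀.lab]
17. n1.pre = false  [not A₁.hot]
18. n10.mk = 20  [20]
19. n10.sig = false  [S₀.mk > 1]
20. n11.acc = -5  [terminal]
21. n12.env = 3  [3]
22. n13.cnt = -8  [terminal]
23. n14.acc = 11  [terminal]
24. n15.fin = 17  [terminal]
25. n12.off = "qy"  ["qy"]
26. n12.fin = "nu"  ["nu"]
27. n16.lab = false  [false]
28. n17.val = "zu"  [terminal]
29. n18.cnt = -1  [terminal]
30. n19.acc = 28  [terminal]
31. n16.hot = false  [h.acc > 28]
32. n16.pre = false  [A.lab == true]
33. n10.tag = "nur"  [C.fin ++ "r"]
34. n0.tag = "zp"  ["zp"]

true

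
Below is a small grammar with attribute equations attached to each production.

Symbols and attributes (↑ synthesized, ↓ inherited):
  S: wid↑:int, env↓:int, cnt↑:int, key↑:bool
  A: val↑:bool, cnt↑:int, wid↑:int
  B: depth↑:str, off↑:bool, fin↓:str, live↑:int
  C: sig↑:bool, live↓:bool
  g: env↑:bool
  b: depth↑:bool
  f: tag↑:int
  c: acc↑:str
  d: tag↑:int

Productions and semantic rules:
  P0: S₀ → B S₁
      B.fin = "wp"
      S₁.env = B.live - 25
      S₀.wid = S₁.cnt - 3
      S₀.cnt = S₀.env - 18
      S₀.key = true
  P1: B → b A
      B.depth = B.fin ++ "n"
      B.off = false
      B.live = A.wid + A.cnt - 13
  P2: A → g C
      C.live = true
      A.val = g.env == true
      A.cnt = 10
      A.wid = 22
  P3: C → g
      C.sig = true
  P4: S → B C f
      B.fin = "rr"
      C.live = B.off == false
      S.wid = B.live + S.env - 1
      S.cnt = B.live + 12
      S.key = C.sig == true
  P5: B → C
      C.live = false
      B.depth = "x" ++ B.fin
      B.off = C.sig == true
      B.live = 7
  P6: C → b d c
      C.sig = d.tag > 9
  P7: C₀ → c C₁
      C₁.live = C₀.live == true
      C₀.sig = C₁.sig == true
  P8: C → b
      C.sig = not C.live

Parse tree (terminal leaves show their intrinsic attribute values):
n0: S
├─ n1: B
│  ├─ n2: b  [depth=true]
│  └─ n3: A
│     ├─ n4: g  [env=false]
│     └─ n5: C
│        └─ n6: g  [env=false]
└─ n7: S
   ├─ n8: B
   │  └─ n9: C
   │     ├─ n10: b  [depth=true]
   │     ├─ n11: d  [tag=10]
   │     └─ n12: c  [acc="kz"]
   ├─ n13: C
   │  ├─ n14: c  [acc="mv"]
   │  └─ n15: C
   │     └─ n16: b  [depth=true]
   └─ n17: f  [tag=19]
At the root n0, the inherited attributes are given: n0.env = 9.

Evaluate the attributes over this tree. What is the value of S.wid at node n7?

0

1. n0.env = 9  [given at root]
2. n1.fin = "wp"  ["wp"]
3. n2.depth = true  [terminal]
4. n4.env = false  [terminal]
5. n5.live = true  [true]
6. n6.env = false  [terminal]
7. n5.sig = true  [true]
8. n3.val = false  [g.env == true]
9. n3.cnt = 10  [10]
10. n3.wid = 22  [22]
11. n1.depth = "wpn"  [B.fin ++ "n"]
12. n1.off = false  [false]
13. n1.live = 19  [A.wid + A.cnt - 13]
14. n7.env = -6  [B.live - 25]
15. n8.fin = "rr"  ["rr"]
16. n9.live = false  [false]
17. n10.depth = true  [terminal]
18. n11.tag = 10  [terminal]
19. n12.acc = "kz"  [terminal]
20. n9.sig = true  [d.tag > 9]
21. n8.depth = "xrr"  ["x" ++ B.fin]
22. n8.off = true  [C.sig == true]
23. n8.live = 7  [7]
24. n13.live = false  [B.off == false]
25. n14.acc = "mv"  [terminal]
26. n15.live = false  [C₀.live == true]
27. n16.depth = true  [terminal]
28. n15.sig = true  [not C.live]
29. n13.sig = true  [C₁.sig == true]
30. n17.tag = 19  [terminal]
31. n7.wid = 0  [B.live + S.env - 1]
32. n7.cnt = 19  [B.live + 12]
33. n7.key = true  [C.sig == true]
34. n0.wid = 16  [S₁.cnt - 3]
35. n0.cnt = -9  [S₀.env - 18]
36. n0.key = true  [true]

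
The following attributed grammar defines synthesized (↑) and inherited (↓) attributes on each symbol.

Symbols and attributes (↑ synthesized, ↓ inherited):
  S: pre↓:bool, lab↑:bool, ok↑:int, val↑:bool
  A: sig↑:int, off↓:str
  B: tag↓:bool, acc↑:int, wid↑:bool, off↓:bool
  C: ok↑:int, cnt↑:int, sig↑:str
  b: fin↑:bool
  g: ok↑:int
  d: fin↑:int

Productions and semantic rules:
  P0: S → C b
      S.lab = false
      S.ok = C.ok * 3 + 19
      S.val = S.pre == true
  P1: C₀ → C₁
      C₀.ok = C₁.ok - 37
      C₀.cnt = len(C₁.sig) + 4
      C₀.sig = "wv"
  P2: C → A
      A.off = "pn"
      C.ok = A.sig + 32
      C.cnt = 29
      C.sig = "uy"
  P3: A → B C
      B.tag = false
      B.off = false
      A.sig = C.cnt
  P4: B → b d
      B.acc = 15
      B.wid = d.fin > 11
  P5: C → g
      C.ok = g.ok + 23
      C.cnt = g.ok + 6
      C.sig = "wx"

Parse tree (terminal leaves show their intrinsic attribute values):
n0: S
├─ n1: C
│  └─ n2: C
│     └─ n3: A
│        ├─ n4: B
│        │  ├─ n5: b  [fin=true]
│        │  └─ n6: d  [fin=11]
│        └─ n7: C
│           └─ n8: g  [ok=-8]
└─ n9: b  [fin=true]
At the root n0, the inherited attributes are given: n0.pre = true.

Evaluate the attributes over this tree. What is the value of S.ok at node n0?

-2

1. n0.pre = true  [given at root]
2. n3.off = "pn"  ["pn"]
3. n4.tag = false  [false]
4. n4.off = false  [false]
5. n5.fin = true  [terminal]
6. n6.fin = 11  [terminal]
7. n4.acc = 15  [15]
8. n4.wid = false  [d.fin > 11]
9. n8.ok = -8  [terminal]
10. n7.ok = 15  [g.ok + 23]
11. n7.cnt = -2  [g.ok + 6]
12. n7.sig = "wx"  ["wx"]
13. n3.sig = -2  [C.cnt]
14. n2.ok = 30  [A.sig + 32]
15. n2.cnt = 29  [29]
16. n2.sig = "uy"  ["uy"]
17. n1.ok = -7  [C₁.ok - 37]
18. n1.cnt = 6  [len(C₁.sig) + 4]
19. n1.sig = "wv"  ["wv"]
20. n9.fin = true  [terminal]
21. n0.lab = false  [false]
22. n0.ok = -2  [C.ok * 3 + 19]
23. n0.val = true  [S.pre == true]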